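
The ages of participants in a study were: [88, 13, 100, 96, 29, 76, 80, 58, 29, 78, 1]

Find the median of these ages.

76

Step 1: Sort the data in ascending order: [1, 13, 29, 29, 58, 76, 78, 80, 88, 96, 100]
Step 2: The number of values is n = 11.
Step 3: Since n is odd, the median is the middle value at position 6: 76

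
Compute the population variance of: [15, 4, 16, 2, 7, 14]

30.8889

Step 1: Compute the mean: (15 + 4 + 16 + 2 + 7 + 14) / 6 = 9.6667
Step 2: Compute squared deviations from the mean:
  (15 - 9.6667)^2 = 28.4444
  (4 - 9.6667)^2 = 32.1111
  (16 - 9.6667)^2 = 40.1111
  (2 - 9.6667)^2 = 58.7778
  (7 - 9.6667)^2 = 7.1111
  (14 - 9.6667)^2 = 18.7778
Step 3: Sum of squared deviations = 185.3333
Step 4: Population variance = 185.3333 / 6 = 30.8889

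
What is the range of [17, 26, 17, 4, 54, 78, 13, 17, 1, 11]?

77

Step 1: Identify the maximum value: max = 78
Step 2: Identify the minimum value: min = 1
Step 3: Range = max - min = 78 - 1 = 77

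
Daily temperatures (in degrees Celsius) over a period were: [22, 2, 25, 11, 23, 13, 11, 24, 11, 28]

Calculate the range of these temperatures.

26

Step 1: Identify the maximum value: max = 28
Step 2: Identify the minimum value: min = 2
Step 3: Range = max - min = 28 - 2 = 26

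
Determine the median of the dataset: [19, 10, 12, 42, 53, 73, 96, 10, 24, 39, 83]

39

Step 1: Sort the data in ascending order: [10, 10, 12, 19, 24, 39, 42, 53, 73, 83, 96]
Step 2: The number of values is n = 11.
Step 3: Since n is odd, the median is the middle value at position 6: 39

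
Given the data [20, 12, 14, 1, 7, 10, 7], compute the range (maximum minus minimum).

19

Step 1: Identify the maximum value: max = 20
Step 2: Identify the minimum value: min = 1
Step 3: Range = max - min = 20 - 1 = 19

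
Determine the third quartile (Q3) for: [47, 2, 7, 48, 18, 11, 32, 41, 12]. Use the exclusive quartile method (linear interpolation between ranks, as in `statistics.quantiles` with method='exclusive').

44

Step 1: Sort the data: [2, 7, 11, 12, 18, 32, 41, 47, 48]
Step 2: n = 9
Step 3: Using the exclusive quartile method:
  Q1 = 9
  Q2 (median) = 18
  Q3 = 44
  IQR = Q3 - Q1 = 44 - 9 = 35
Step 4: Q3 = 44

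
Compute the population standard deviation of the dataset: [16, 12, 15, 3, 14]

4.6904

Step 1: Compute the mean: 12
Step 2: Sum of squared deviations from the mean: 110
Step 3: Population variance = 110 / 5 = 22
Step 4: Standard deviation = sqrt(22) = 4.6904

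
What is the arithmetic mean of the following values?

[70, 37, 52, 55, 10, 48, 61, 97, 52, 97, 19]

54.3636

Step 1: Sum all values: 70 + 37 + 52 + 55 + 10 + 48 + 61 + 97 + 52 + 97 + 19 = 598
Step 2: Count the number of values: n = 11
Step 3: Mean = sum / n = 598 / 11 = 54.3636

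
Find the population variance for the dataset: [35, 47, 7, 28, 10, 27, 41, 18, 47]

199.8765

Step 1: Compute the mean: (35 + 47 + 7 + 28 + 10 + 27 + 41 + 18 + 47) / 9 = 28.8889
Step 2: Compute squared deviations from the mean:
  (35 - 28.8889)^2 = 37.3457
  (47 - 28.8889)^2 = 328.0123
  (7 - 28.8889)^2 = 479.1235
  (28 - 28.8889)^2 = 0.7901
  (10 - 28.8889)^2 = 356.7901
  (27 - 28.8889)^2 = 3.5679
  (41 - 28.8889)^2 = 146.679
  (18 - 28.8889)^2 = 118.5679
  (47 - 28.8889)^2 = 328.0123
Step 3: Sum of squared deviations = 1798.8889
Step 4: Population variance = 1798.8889 / 9 = 199.8765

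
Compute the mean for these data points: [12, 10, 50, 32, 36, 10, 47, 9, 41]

27.4444

Step 1: Sum all values: 12 + 10 + 50 + 32 + 36 + 10 + 47 + 9 + 41 = 247
Step 2: Count the number of values: n = 9
Step 3: Mean = sum / n = 247 / 9 = 27.4444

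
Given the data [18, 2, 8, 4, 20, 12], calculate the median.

10

Step 1: Sort the data in ascending order: [2, 4, 8, 12, 18, 20]
Step 2: The number of values is n = 6.
Step 3: Since n is even, the median is the average of positions 3 and 4:
  Median = (8 + 12) / 2 = 10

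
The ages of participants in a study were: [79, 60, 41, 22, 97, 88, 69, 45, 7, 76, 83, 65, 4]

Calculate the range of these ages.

93

Step 1: Identify the maximum value: max = 97
Step 2: Identify the minimum value: min = 4
Step 3: Range = max - min = 97 - 4 = 93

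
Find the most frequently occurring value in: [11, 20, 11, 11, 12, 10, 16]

11

Step 1: Count the frequency of each value:
  10: appears 1 time(s)
  11: appears 3 time(s)
  12: appears 1 time(s)
  16: appears 1 time(s)
  20: appears 1 time(s)
Step 2: The value 11 appears most frequently (3 times).
Step 3: Mode = 11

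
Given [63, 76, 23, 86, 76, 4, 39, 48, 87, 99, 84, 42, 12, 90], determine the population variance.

902.3112

Step 1: Compute the mean: (63 + 76 + 23 + 86 + 76 + 4 + 39 + 48 + 87 + 99 + 84 + 42 + 12 + 90) / 14 = 59.2143
Step 2: Compute squared deviations from the mean:
  (63 - 59.2143)^2 = 14.3316
  (76 - 59.2143)^2 = 281.7602
  (23 - 59.2143)^2 = 1311.4745
  (86 - 59.2143)^2 = 717.4745
  (76 - 59.2143)^2 = 281.7602
  (4 - 59.2143)^2 = 3048.6173
  (39 - 59.2143)^2 = 408.6173
  (48 - 59.2143)^2 = 125.7602
  (87 - 59.2143)^2 = 772.0459
  (99 - 59.2143)^2 = 1582.9031
  (84 - 59.2143)^2 = 614.3316
  (42 - 59.2143)^2 = 296.3316
  (12 - 59.2143)^2 = 2229.1888
  (90 - 59.2143)^2 = 947.7602
Step 3: Sum of squared deviations = 12632.3571
Step 4: Population variance = 12632.3571 / 14 = 902.3112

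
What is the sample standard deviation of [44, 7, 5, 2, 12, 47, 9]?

19.0613

Step 1: Compute the mean: 18
Step 2: Sum of squared deviations from the mean: 2180
Step 3: Sample variance = 2180 / 6 = 363.3333
Step 4: Standard deviation = sqrt(363.3333) = 19.0613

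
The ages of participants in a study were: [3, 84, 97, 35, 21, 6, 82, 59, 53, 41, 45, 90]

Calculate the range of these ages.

94

Step 1: Identify the maximum value: max = 97
Step 2: Identify the minimum value: min = 3
Step 3: Range = max - min = 97 - 3 = 94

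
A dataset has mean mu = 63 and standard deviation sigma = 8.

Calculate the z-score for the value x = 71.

1

Step 1: Recall the z-score formula: z = (x - mu) / sigma
Step 2: Substitute values: z = (71 - 63) / 8
Step 3: z = 8 / 8 = 1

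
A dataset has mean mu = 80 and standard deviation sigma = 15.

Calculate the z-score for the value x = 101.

1.4

Step 1: Recall the z-score formula: z = (x - mu) / sigma
Step 2: Substitute values: z = (101 - 80) / 15
Step 3: z = 21 / 15 = 1.4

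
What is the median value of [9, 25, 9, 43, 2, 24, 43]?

24

Step 1: Sort the data in ascending order: [2, 9, 9, 24, 25, 43, 43]
Step 2: The number of values is n = 7.
Step 3: Since n is odd, the median is the middle value at position 4: 24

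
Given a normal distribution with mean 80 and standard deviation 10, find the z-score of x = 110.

3

Step 1: Recall the z-score formula: z = (x - mu) / sigma
Step 2: Substitute values: z = (110 - 80) / 10
Step 3: z = 30 / 10 = 3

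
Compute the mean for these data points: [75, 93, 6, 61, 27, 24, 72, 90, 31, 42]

52.1

Step 1: Sum all values: 75 + 93 + 6 + 61 + 27 + 24 + 72 + 90 + 31 + 42 = 521
Step 2: Count the number of values: n = 10
Step 3: Mean = sum / n = 521 / 10 = 52.1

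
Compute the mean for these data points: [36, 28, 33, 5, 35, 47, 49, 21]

31.75

Step 1: Sum all values: 36 + 28 + 33 + 5 + 35 + 47 + 49 + 21 = 254
Step 2: Count the number of values: n = 8
Step 3: Mean = sum / n = 254 / 8 = 31.75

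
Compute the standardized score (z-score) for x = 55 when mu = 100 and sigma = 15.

-3

Step 1: Recall the z-score formula: z = (x - mu) / sigma
Step 2: Substitute values: z = (55 - 100) / 15
Step 3: z = -45 / 15 = -3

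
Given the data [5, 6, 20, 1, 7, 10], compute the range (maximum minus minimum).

19

Step 1: Identify the maximum value: max = 20
Step 2: Identify the minimum value: min = 1
Step 3: Range = max - min = 20 - 1 = 19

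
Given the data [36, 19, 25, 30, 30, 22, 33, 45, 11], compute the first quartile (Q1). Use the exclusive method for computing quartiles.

20.5

Step 1: Sort the data: [11, 19, 22, 25, 30, 30, 33, 36, 45]
Step 2: n = 9
Step 3: Using the exclusive quartile method:
  Q1 = 20.5
  Q2 (median) = 30
  Q3 = 34.5
  IQR = Q3 - Q1 = 34.5 - 20.5 = 14
Step 4: Q1 = 20.5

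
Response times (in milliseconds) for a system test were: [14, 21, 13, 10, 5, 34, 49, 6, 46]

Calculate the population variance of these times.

253.7778

Step 1: Compute the mean: (14 + 21 + 13 + 10 + 5 + 34 + 49 + 6 + 46) / 9 = 22
Step 2: Compute squared deviations from the mean:
  (14 - 22)^2 = 64
  (21 - 22)^2 = 1
  (13 - 22)^2 = 81
  (10 - 22)^2 = 144
  (5 - 22)^2 = 289
  (34 - 22)^2 = 144
  (49 - 22)^2 = 729
  (6 - 22)^2 = 256
  (46 - 22)^2 = 576
Step 3: Sum of squared deviations = 2284
Step 4: Population variance = 2284 / 9 = 253.7778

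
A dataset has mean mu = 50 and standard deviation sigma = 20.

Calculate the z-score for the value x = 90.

2

Step 1: Recall the z-score formula: z = (x - mu) / sigma
Step 2: Substitute values: z = (90 - 50) / 20
Step 3: z = 40 / 20 = 2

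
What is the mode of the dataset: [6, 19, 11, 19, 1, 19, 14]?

19

Step 1: Count the frequency of each value:
  1: appears 1 time(s)
  6: appears 1 time(s)
  11: appears 1 time(s)
  14: appears 1 time(s)
  19: appears 3 time(s)
Step 2: The value 19 appears most frequently (3 times).
Step 3: Mode = 19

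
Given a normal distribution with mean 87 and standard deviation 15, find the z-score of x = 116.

1.9333

Step 1: Recall the z-score formula: z = (x - mu) / sigma
Step 2: Substitute values: z = (116 - 87) / 15
Step 3: z = 29 / 15 = 1.9333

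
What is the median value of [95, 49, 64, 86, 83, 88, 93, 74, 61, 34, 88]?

83

Step 1: Sort the data in ascending order: [34, 49, 61, 64, 74, 83, 86, 88, 88, 93, 95]
Step 2: The number of values is n = 11.
Step 3: Since n is odd, the median is the middle value at position 6: 83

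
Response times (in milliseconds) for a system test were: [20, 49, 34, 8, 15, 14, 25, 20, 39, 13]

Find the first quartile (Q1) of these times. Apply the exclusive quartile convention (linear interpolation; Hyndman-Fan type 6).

13.75

Step 1: Sort the data: [8, 13, 14, 15, 20, 20, 25, 34, 39, 49]
Step 2: n = 10
Step 3: Using the exclusive quartile method:
  Q1 = 13.75
  Q2 (median) = 20
  Q3 = 35.25
  IQR = Q3 - Q1 = 35.25 - 13.75 = 21.5
Step 4: Q1 = 13.75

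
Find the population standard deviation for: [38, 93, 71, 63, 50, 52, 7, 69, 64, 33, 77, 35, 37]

22.028

Step 1: Compute the mean: 53
Step 2: Sum of squared deviations from the mean: 6308
Step 3: Population variance = 6308 / 13 = 485.2308
Step 4: Standard deviation = sqrt(485.2308) = 22.028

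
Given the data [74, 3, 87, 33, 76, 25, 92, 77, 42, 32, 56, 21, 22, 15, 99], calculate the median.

42

Step 1: Sort the data in ascending order: [3, 15, 21, 22, 25, 32, 33, 42, 56, 74, 76, 77, 87, 92, 99]
Step 2: The number of values is n = 15.
Step 3: Since n is odd, the median is the middle value at position 8: 42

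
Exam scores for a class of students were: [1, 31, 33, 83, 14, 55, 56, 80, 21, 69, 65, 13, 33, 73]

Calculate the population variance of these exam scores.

687.8827

Step 1: Compute the mean: (1 + 31 + 33 + 83 + 14 + 55 + 56 + 80 + 21 + 69 + 65 + 13 + 33 + 73) / 14 = 44.7857
Step 2: Compute squared deviations from the mean:
  (1 - 44.7857)^2 = 1917.1888
  (31 - 44.7857)^2 = 190.0459
  (33 - 44.7857)^2 = 138.9031
  (83 - 44.7857)^2 = 1460.3316
  (14 - 44.7857)^2 = 947.7602
  (55 - 44.7857)^2 = 104.3316
  (56 - 44.7857)^2 = 125.7602
  (80 - 44.7857)^2 = 1240.0459
  (21 - 44.7857)^2 = 565.7602
  (69 - 44.7857)^2 = 586.3316
  (65 - 44.7857)^2 = 408.6173
  (13 - 44.7857)^2 = 1010.3316
  (33 - 44.7857)^2 = 138.9031
  (73 - 44.7857)^2 = 796.0459
Step 3: Sum of squared deviations = 9630.3571
Step 4: Population variance = 9630.3571 / 14 = 687.8827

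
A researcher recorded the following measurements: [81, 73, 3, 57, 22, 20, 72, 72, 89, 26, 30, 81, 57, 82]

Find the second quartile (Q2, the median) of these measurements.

64.5

Step 1: Sort the data: [3, 20, 22, 26, 30, 57, 57, 72, 72, 73, 81, 81, 82, 89]
Step 2: n = 14
Step 3: Q2 is the median. Since n is even, it is the average of the values at positions 7 and 8:
  Q2 = (57 + 72) / 2 = 64.5
Step 4: Q2 = 64.5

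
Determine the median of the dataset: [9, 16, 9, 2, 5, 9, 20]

9

Step 1: Sort the data in ascending order: [2, 5, 9, 9, 9, 16, 20]
Step 2: The number of values is n = 7.
Step 3: Since n is odd, the median is the middle value at position 4: 9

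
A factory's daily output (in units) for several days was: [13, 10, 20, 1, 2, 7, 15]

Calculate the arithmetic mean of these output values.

9.7143

Step 1: Sum all values: 13 + 10 + 20 + 1 + 2 + 7 + 15 = 68
Step 2: Count the number of values: n = 7
Step 3: Mean = sum / n = 68 / 7 = 9.7143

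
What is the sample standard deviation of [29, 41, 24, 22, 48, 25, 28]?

9.7297

Step 1: Compute the mean: 31
Step 2: Sum of squared deviations from the mean: 568
Step 3: Sample variance = 568 / 6 = 94.6667
Step 4: Standard deviation = sqrt(94.6667) = 9.7297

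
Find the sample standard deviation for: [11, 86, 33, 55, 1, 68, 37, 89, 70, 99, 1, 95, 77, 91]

35.3781

Step 1: Compute the mean: 58.0714
Step 2: Sum of squared deviations from the mean: 16270.9286
Step 3: Sample variance = 16270.9286 / 13 = 1251.6099
Step 4: Standard deviation = sqrt(1251.6099) = 35.3781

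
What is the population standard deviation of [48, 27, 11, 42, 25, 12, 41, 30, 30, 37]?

11.6452

Step 1: Compute the mean: 30.3
Step 2: Sum of squared deviations from the mean: 1356.1
Step 3: Population variance = 1356.1 / 10 = 135.61
Step 4: Standard deviation = sqrt(135.61) = 11.6452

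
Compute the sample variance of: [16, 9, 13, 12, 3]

24.3

Step 1: Compute the mean: (16 + 9 + 13 + 12 + 3) / 5 = 10.6
Step 2: Compute squared deviations from the mean:
  (16 - 10.6)^2 = 29.16
  (9 - 10.6)^2 = 2.56
  (13 - 10.6)^2 = 5.76
  (12 - 10.6)^2 = 1.96
  (3 - 10.6)^2 = 57.76
Step 3: Sum of squared deviations = 97.2
Step 4: Sample variance = 97.2 / 4 = 24.3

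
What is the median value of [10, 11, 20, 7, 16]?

11

Step 1: Sort the data in ascending order: [7, 10, 11, 16, 20]
Step 2: The number of values is n = 5.
Step 3: Since n is odd, the median is the middle value at position 3: 11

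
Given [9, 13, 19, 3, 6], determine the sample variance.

39

Step 1: Compute the mean: (9 + 13 + 19 + 3 + 6) / 5 = 10
Step 2: Compute squared deviations from the mean:
  (9 - 10)^2 = 1
  (13 - 10)^2 = 9
  (19 - 10)^2 = 81
  (3 - 10)^2 = 49
  (6 - 10)^2 = 16
Step 3: Sum of squared deviations = 156
Step 4: Sample variance = 156 / 4 = 39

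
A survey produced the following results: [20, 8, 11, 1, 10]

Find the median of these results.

10

Step 1: Sort the data in ascending order: [1, 8, 10, 11, 20]
Step 2: The number of values is n = 5.
Step 3: Since n is odd, the median is the middle value at position 3: 10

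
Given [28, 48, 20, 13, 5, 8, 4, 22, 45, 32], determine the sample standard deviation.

15.7498

Step 1: Compute the mean: 22.5
Step 2: Sum of squared deviations from the mean: 2232.5
Step 3: Sample variance = 2232.5 / 9 = 248.0556
Step 4: Standard deviation = sqrt(248.0556) = 15.7498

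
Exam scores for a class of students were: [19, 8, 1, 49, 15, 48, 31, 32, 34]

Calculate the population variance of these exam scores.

250.6667

Step 1: Compute the mean: (19 + 8 + 1 + 49 + 15 + 48 + 31 + 32 + 34) / 9 = 26.3333
Step 2: Compute squared deviations from the mean:
  (19 - 26.3333)^2 = 53.7778
  (8 - 26.3333)^2 = 336.1111
  (1 - 26.3333)^2 = 641.7778
  (49 - 26.3333)^2 = 513.7778
  (15 - 26.3333)^2 = 128.4444
  (48 - 26.3333)^2 = 469.4444
  (31 - 26.3333)^2 = 21.7778
  (32 - 26.3333)^2 = 32.1111
  (34 - 26.3333)^2 = 58.7778
Step 3: Sum of squared deviations = 2256
Step 4: Population variance = 2256 / 9 = 250.6667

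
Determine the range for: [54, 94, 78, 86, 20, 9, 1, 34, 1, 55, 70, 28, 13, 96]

95

Step 1: Identify the maximum value: max = 96
Step 2: Identify the minimum value: min = 1
Step 3: Range = max - min = 96 - 1 = 95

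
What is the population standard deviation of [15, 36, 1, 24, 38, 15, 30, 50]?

14.6068

Step 1: Compute the mean: 26.125
Step 2: Sum of squared deviations from the mean: 1706.875
Step 3: Population variance = 1706.875 / 8 = 213.3594
Step 4: Standard deviation = sqrt(213.3594) = 14.6068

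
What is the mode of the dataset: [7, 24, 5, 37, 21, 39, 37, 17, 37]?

37

Step 1: Count the frequency of each value:
  5: appears 1 time(s)
  7: appears 1 time(s)
  17: appears 1 time(s)
  21: appears 1 time(s)
  24: appears 1 time(s)
  37: appears 3 time(s)
  39: appears 1 time(s)
Step 2: The value 37 appears most frequently (3 times).
Step 3: Mode = 37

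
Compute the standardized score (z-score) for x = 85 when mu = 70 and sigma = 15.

1

Step 1: Recall the z-score formula: z = (x - mu) / sigma
Step 2: Substitute values: z = (85 - 70) / 15
Step 3: z = 15 / 15 = 1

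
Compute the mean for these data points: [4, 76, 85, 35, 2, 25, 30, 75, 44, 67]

44.3

Step 1: Sum all values: 4 + 76 + 85 + 35 + 2 + 25 + 30 + 75 + 44 + 67 = 443
Step 2: Count the number of values: n = 10
Step 3: Mean = sum / n = 443 / 10 = 44.3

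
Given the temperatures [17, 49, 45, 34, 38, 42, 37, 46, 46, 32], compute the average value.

38.6

Step 1: Sum all values: 17 + 49 + 45 + 34 + 38 + 42 + 37 + 46 + 46 + 32 = 386
Step 2: Count the number of values: n = 10
Step 3: Mean = sum / n = 386 / 10 = 38.6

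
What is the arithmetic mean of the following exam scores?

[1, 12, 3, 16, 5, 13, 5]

7.8571

Step 1: Sum all values: 1 + 12 + 3 + 16 + 5 + 13 + 5 = 55
Step 2: Count the number of values: n = 7
Step 3: Mean = sum / n = 55 / 7 = 7.8571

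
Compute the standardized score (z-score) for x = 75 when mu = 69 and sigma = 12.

0.5

Step 1: Recall the z-score formula: z = (x - mu) / sigma
Step 2: Substitute values: z = (75 - 69) / 12
Step 3: z = 6 / 12 = 0.5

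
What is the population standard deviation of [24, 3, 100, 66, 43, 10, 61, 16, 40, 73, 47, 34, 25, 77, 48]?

26.2802

Step 1: Compute the mean: 44.4667
Step 2: Sum of squared deviations from the mean: 10359.7333
Step 3: Population variance = 10359.7333 / 15 = 690.6489
Step 4: Standard deviation = sqrt(690.6489) = 26.2802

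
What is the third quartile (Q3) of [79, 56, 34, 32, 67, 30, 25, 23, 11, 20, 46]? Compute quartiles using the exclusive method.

56

Step 1: Sort the data: [11, 20, 23, 25, 30, 32, 34, 46, 56, 67, 79]
Step 2: n = 11
Step 3: Using the exclusive quartile method:
  Q1 = 23
  Q2 (median) = 32
  Q3 = 56
  IQR = Q3 - Q1 = 56 - 23 = 33
Step 4: Q3 = 56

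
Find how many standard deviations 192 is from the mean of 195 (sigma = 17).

-0.1765

Step 1: Recall the z-score formula: z = (x - mu) / sigma
Step 2: Substitute values: z = (192 - 195) / 17
Step 3: z = -3 / 17 = -0.1765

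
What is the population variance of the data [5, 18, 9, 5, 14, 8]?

22.4722

Step 1: Compute the mean: (5 + 18 + 9 + 5 + 14 + 8) / 6 = 9.8333
Step 2: Compute squared deviations from the mean:
  (5 - 9.8333)^2 = 23.3611
  (18 - 9.8333)^2 = 66.6944
  (9 - 9.8333)^2 = 0.6944
  (5 - 9.8333)^2 = 23.3611
  (14 - 9.8333)^2 = 17.3611
  (8 - 9.8333)^2 = 3.3611
Step 3: Sum of squared deviations = 134.8333
Step 4: Population variance = 134.8333 / 6 = 22.4722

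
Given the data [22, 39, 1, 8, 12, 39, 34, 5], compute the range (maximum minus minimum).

38

Step 1: Identify the maximum value: max = 39
Step 2: Identify the minimum value: min = 1
Step 3: Range = max - min = 39 - 1 = 38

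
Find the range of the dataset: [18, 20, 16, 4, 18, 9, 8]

16

Step 1: Identify the maximum value: max = 20
Step 2: Identify the minimum value: min = 4
Step 3: Range = max - min = 20 - 4 = 16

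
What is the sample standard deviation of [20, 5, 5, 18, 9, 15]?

6.5727

Step 1: Compute the mean: 12
Step 2: Sum of squared deviations from the mean: 216
Step 3: Sample variance = 216 / 5 = 43.2
Step 4: Standard deviation = sqrt(43.2) = 6.5727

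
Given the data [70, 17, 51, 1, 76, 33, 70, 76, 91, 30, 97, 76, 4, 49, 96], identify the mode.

76

Step 1: Count the frequency of each value:
  1: appears 1 time(s)
  4: appears 1 time(s)
  17: appears 1 time(s)
  30: appears 1 time(s)
  33: appears 1 time(s)
  49: appears 1 time(s)
  51: appears 1 time(s)
  70: appears 2 time(s)
  76: appears 3 time(s)
  91: appears 1 time(s)
  96: appears 1 time(s)
  97: appears 1 time(s)
Step 2: The value 76 appears most frequently (3 times).
Step 3: Mode = 76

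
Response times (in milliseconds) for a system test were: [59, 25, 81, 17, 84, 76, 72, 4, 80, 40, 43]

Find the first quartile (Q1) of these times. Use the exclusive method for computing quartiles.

25

Step 1: Sort the data: [4, 17, 25, 40, 43, 59, 72, 76, 80, 81, 84]
Step 2: n = 11
Step 3: Using the exclusive quartile method:
  Q1 = 25
  Q2 (median) = 59
  Q3 = 80
  IQR = Q3 - Q1 = 80 - 25 = 55
Step 4: Q1 = 25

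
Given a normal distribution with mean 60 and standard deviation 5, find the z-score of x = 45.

-3

Step 1: Recall the z-score formula: z = (x - mu) / sigma
Step 2: Substitute values: z = (45 - 60) / 5
Step 3: z = -15 / 5 = -3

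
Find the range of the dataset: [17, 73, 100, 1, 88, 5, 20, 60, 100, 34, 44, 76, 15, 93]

99

Step 1: Identify the maximum value: max = 100
Step 2: Identify the minimum value: min = 1
Step 3: Range = max - min = 100 - 1 = 99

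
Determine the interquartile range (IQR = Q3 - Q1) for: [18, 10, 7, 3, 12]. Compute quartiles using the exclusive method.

10

Step 1: Sort the data: [3, 7, 10, 12, 18]
Step 2: n = 5
Step 3: Using the exclusive quartile method:
  Q1 = 5
  Q2 (median) = 10
  Q3 = 15
  IQR = Q3 - Q1 = 15 - 5 = 10
Step 4: IQR = 10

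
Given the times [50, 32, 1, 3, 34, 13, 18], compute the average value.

21.5714

Step 1: Sum all values: 50 + 32 + 1 + 3 + 34 + 13 + 18 = 151
Step 2: Count the number of values: n = 7
Step 3: Mean = sum / n = 151 / 7 = 21.5714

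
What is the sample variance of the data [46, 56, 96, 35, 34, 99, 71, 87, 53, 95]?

659.5111

Step 1: Compute the mean: (46 + 56 + 96 + 35 + 34 + 99 + 71 + 87 + 53 + 95) / 10 = 67.2
Step 2: Compute squared deviations from the mean:
  (46 - 67.2)^2 = 449.44
  (56 - 67.2)^2 = 125.44
  (96 - 67.2)^2 = 829.44
  (35 - 67.2)^2 = 1036.84
  (34 - 67.2)^2 = 1102.24
  (99 - 67.2)^2 = 1011.24
  (71 - 67.2)^2 = 14.44
  (87 - 67.2)^2 = 392.04
  (53 - 67.2)^2 = 201.64
  (95 - 67.2)^2 = 772.84
Step 3: Sum of squared deviations = 5935.6
Step 4: Sample variance = 5935.6 / 9 = 659.5111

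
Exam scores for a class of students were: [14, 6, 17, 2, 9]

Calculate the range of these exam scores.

15

Step 1: Identify the maximum value: max = 17
Step 2: Identify the minimum value: min = 2
Step 3: Range = max - min = 17 - 2 = 15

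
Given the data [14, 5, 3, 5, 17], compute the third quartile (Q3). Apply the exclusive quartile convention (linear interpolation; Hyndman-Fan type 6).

15.5

Step 1: Sort the data: [3, 5, 5, 14, 17]
Step 2: n = 5
Step 3: Using the exclusive quartile method:
  Q1 = 4
  Q2 (median) = 5
  Q3 = 15.5
  IQR = Q3 - Q1 = 15.5 - 4 = 11.5
Step 4: Q3 = 15.5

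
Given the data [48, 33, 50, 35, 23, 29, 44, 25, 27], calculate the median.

33

Step 1: Sort the data in ascending order: [23, 25, 27, 29, 33, 35, 44, 48, 50]
Step 2: The number of values is n = 9.
Step 3: Since n is odd, the median is the middle value at position 5: 33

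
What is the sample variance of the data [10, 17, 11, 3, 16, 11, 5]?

26.619

Step 1: Compute the mean: (10 + 17 + 11 + 3 + 16 + 11 + 5) / 7 = 10.4286
Step 2: Compute squared deviations from the mean:
  (10 - 10.4286)^2 = 0.1837
  (17 - 10.4286)^2 = 43.1837
  (11 - 10.4286)^2 = 0.3265
  (3 - 10.4286)^2 = 55.1837
  (16 - 10.4286)^2 = 31.0408
  (11 - 10.4286)^2 = 0.3265
  (5 - 10.4286)^2 = 29.4694
Step 3: Sum of squared deviations = 159.7143
Step 4: Sample variance = 159.7143 / 6 = 26.619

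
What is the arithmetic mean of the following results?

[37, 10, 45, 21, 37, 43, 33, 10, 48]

31.5556

Step 1: Sum all values: 37 + 10 + 45 + 21 + 37 + 43 + 33 + 10 + 48 = 284
Step 2: Count the number of values: n = 9
Step 3: Mean = sum / n = 284 / 9 = 31.5556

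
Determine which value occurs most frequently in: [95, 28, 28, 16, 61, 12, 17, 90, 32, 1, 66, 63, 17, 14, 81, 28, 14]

28

Step 1: Count the frequency of each value:
  1: appears 1 time(s)
  12: appears 1 time(s)
  14: appears 2 time(s)
  16: appears 1 time(s)
  17: appears 2 time(s)
  28: appears 3 time(s)
  32: appears 1 time(s)
  61: appears 1 time(s)
  63: appears 1 time(s)
  66: appears 1 time(s)
  81: appears 1 time(s)
  90: appears 1 time(s)
  95: appears 1 time(s)
Step 2: The value 28 appears most frequently (3 times).
Step 3: Mode = 28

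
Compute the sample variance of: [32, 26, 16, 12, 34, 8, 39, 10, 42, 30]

156.1

Step 1: Compute the mean: (32 + 26 + 16 + 12 + 34 + 8 + 39 + 10 + 42 + 30) / 10 = 24.9
Step 2: Compute squared deviations from the mean:
  (32 - 24.9)^2 = 50.41
  (26 - 24.9)^2 = 1.21
  (16 - 24.9)^2 = 79.21
  (12 - 24.9)^2 = 166.41
  (34 - 24.9)^2 = 82.81
  (8 - 24.9)^2 = 285.61
  (39 - 24.9)^2 = 198.81
  (10 - 24.9)^2 = 222.01
  (42 - 24.9)^2 = 292.41
  (30 - 24.9)^2 = 26.01
Step 3: Sum of squared deviations = 1404.9
Step 4: Sample variance = 1404.9 / 9 = 156.1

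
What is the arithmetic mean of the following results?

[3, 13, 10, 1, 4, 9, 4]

6.2857

Step 1: Sum all values: 3 + 13 + 10 + 1 + 4 + 9 + 4 = 44
Step 2: Count the number of values: n = 7
Step 3: Mean = sum / n = 44 / 7 = 6.2857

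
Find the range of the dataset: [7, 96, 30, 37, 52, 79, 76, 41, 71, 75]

89

Step 1: Identify the maximum value: max = 96
Step 2: Identify the minimum value: min = 7
Step 3: Range = max - min = 96 - 7 = 89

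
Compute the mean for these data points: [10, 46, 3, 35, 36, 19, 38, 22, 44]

28.1111

Step 1: Sum all values: 10 + 46 + 3 + 35 + 36 + 19 + 38 + 22 + 44 = 253
Step 2: Count the number of values: n = 9
Step 3: Mean = sum / n = 253 / 9 = 28.1111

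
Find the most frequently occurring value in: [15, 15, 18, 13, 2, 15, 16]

15

Step 1: Count the frequency of each value:
  2: appears 1 time(s)
  13: appears 1 time(s)
  15: appears 3 time(s)
  16: appears 1 time(s)
  18: appears 1 time(s)
Step 2: The value 15 appears most frequently (3 times).
Step 3: Mode = 15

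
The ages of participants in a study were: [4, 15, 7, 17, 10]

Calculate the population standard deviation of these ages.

4.8415

Step 1: Compute the mean: 10.6
Step 2: Sum of squared deviations from the mean: 117.2
Step 3: Population variance = 117.2 / 5 = 23.44
Step 4: Standard deviation = sqrt(23.44) = 4.8415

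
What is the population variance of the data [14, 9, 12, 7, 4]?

12.56

Step 1: Compute the mean: (14 + 9 + 12 + 7 + 4) / 5 = 9.2
Step 2: Compute squared deviations from the mean:
  (14 - 9.2)^2 = 23.04
  (9 - 9.2)^2 = 0.04
  (12 - 9.2)^2 = 7.84
  (7 - 9.2)^2 = 4.84
  (4 - 9.2)^2 = 27.04
Step 3: Sum of squared deviations = 62.8
Step 4: Population variance = 62.8 / 5 = 12.56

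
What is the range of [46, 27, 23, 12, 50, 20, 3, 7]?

47

Step 1: Identify the maximum value: max = 50
Step 2: Identify the minimum value: min = 3
Step 3: Range = max - min = 50 - 3 = 47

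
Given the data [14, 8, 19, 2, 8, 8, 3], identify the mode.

8

Step 1: Count the frequency of each value:
  2: appears 1 time(s)
  3: appears 1 time(s)
  8: appears 3 time(s)
  14: appears 1 time(s)
  19: appears 1 time(s)
Step 2: The value 8 appears most frequently (3 times).
Step 3: Mode = 8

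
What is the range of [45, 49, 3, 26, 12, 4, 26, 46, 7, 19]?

46

Step 1: Identify the maximum value: max = 49
Step 2: Identify the minimum value: min = 3
Step 3: Range = max - min = 49 - 3 = 46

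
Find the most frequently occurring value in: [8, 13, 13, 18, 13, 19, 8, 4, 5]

13

Step 1: Count the frequency of each value:
  4: appears 1 time(s)
  5: appears 1 time(s)
  8: appears 2 time(s)
  13: appears 3 time(s)
  18: appears 1 time(s)
  19: appears 1 time(s)
Step 2: The value 13 appears most frequently (3 times).
Step 3: Mode = 13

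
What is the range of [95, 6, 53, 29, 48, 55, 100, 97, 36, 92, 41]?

94

Step 1: Identify the maximum value: max = 100
Step 2: Identify the minimum value: min = 6
Step 3: Range = max - min = 100 - 6 = 94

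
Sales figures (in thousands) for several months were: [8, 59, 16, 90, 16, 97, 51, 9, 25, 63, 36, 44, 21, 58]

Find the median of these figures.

40

Step 1: Sort the data in ascending order: [8, 9, 16, 16, 21, 25, 36, 44, 51, 58, 59, 63, 90, 97]
Step 2: The number of values is n = 14.
Step 3: Since n is even, the median is the average of positions 7 and 8:
  Median = (36 + 44) / 2 = 40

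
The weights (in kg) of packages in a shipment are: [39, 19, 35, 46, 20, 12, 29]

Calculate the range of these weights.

34

Step 1: Identify the maximum value: max = 46
Step 2: Identify the minimum value: min = 12
Step 3: Range = max - min = 46 - 12 = 34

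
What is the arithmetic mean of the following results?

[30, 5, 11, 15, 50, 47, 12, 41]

26.375

Step 1: Sum all values: 30 + 5 + 11 + 15 + 50 + 47 + 12 + 41 = 211
Step 2: Count the number of values: n = 8
Step 3: Mean = sum / n = 211 / 8 = 26.375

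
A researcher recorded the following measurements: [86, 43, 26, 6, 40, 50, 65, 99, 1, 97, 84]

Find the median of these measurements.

50

Step 1: Sort the data in ascending order: [1, 6, 26, 40, 43, 50, 65, 84, 86, 97, 99]
Step 2: The number of values is n = 11.
Step 3: Since n is odd, the median is the middle value at position 6: 50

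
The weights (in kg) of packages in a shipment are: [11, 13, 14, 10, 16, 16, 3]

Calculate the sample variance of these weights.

20.4762

Step 1: Compute the mean: (11 + 13 + 14 + 10 + 16 + 16 + 3) / 7 = 11.8571
Step 2: Compute squared deviations from the mean:
  (11 - 11.8571)^2 = 0.7347
  (13 - 11.8571)^2 = 1.3061
  (14 - 11.8571)^2 = 4.5918
  (10 - 11.8571)^2 = 3.449
  (16 - 11.8571)^2 = 17.1633
  (16 - 11.8571)^2 = 17.1633
  (3 - 11.8571)^2 = 78.449
Step 3: Sum of squared deviations = 122.8571
Step 4: Sample variance = 122.8571 / 6 = 20.4762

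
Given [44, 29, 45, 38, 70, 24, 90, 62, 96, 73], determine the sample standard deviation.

24.9597

Step 1: Compute the mean: 57.1
Step 2: Sum of squared deviations from the mean: 5606.9
Step 3: Sample variance = 5606.9 / 9 = 622.9889
Step 4: Standard deviation = sqrt(622.9889) = 24.9597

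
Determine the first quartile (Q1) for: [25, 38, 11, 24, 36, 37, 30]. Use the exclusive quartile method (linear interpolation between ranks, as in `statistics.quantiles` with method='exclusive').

24

Step 1: Sort the data: [11, 24, 25, 30, 36, 37, 38]
Step 2: n = 7
Step 3: Using the exclusive quartile method:
  Q1 = 24
  Q2 (median) = 30
  Q3 = 37
  IQR = Q3 - Q1 = 37 - 24 = 13
Step 4: Q1 = 24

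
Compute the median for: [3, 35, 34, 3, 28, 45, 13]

28

Step 1: Sort the data in ascending order: [3, 3, 13, 28, 34, 35, 45]
Step 2: The number of values is n = 7.
Step 3: Since n is odd, the median is the middle value at position 4: 28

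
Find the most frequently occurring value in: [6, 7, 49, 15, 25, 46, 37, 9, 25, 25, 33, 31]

25

Step 1: Count the frequency of each value:
  6: appears 1 time(s)
  7: appears 1 time(s)
  9: appears 1 time(s)
  15: appears 1 time(s)
  25: appears 3 time(s)
  31: appears 1 time(s)
  33: appears 1 time(s)
  37: appears 1 time(s)
  46: appears 1 time(s)
  49: appears 1 time(s)
Step 2: The value 25 appears most frequently (3 times).
Step 3: Mode = 25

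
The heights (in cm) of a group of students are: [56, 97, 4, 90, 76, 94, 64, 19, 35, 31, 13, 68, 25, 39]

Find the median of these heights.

47.5

Step 1: Sort the data in ascending order: [4, 13, 19, 25, 31, 35, 39, 56, 64, 68, 76, 90, 94, 97]
Step 2: The number of values is n = 14.
Step 3: Since n is even, the median is the average of positions 7 and 8:
  Median = (39 + 56) / 2 = 47.5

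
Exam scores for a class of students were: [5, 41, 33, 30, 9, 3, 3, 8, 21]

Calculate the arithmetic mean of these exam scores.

17

Step 1: Sum all values: 5 + 41 + 33 + 30 + 9 + 3 + 3 + 8 + 21 = 153
Step 2: Count the number of values: n = 9
Step 3: Mean = sum / n = 153 / 9 = 17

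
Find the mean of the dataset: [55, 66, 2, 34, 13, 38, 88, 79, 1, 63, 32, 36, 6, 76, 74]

44.2

Step 1: Sum all values: 55 + 66 + 2 + 34 + 13 + 38 + 88 + 79 + 1 + 63 + 32 + 36 + 6 + 76 + 74 = 663
Step 2: Count the number of values: n = 15
Step 3: Mean = sum / n = 663 / 15 = 44.2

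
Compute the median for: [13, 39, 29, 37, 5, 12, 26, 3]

19.5

Step 1: Sort the data in ascending order: [3, 5, 12, 13, 26, 29, 37, 39]
Step 2: The number of values is n = 8.
Step 3: Since n is even, the median is the average of positions 4 and 5:
  Median = (13 + 26) / 2 = 19.5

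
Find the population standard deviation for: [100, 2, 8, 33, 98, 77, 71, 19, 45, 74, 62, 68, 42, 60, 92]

30.1208

Step 1: Compute the mean: 56.7333
Step 2: Sum of squared deviations from the mean: 13608.9333
Step 3: Population variance = 13608.9333 / 15 = 907.2622
Step 4: Standard deviation = sqrt(907.2622) = 30.1208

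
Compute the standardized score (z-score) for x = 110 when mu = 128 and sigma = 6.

-3

Step 1: Recall the z-score formula: z = (x - mu) / sigma
Step 2: Substitute values: z = (110 - 128) / 6
Step 3: z = -18 / 6 = -3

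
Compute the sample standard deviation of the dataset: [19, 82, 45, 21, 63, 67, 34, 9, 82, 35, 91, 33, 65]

26.9084

Step 1: Compute the mean: 49.6923
Step 2: Sum of squared deviations from the mean: 8688.7692
Step 3: Sample variance = 8688.7692 / 12 = 724.0641
Step 4: Standard deviation = sqrt(724.0641) = 26.9084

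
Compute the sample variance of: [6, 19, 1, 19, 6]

68.7

Step 1: Compute the mean: (6 + 19 + 1 + 19 + 6) / 5 = 10.2
Step 2: Compute squared deviations from the mean:
  (6 - 10.2)^2 = 17.64
  (19 - 10.2)^2 = 77.44
  (1 - 10.2)^2 = 84.64
  (19 - 10.2)^2 = 77.44
  (6 - 10.2)^2 = 17.64
Step 3: Sum of squared deviations = 274.8
Step 4: Sample variance = 274.8 / 4 = 68.7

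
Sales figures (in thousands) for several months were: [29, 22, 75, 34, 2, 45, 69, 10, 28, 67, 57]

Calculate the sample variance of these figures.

607.7636

Step 1: Compute the mean: (29 + 22 + 75 + 34 + 2 + 45 + 69 + 10 + 28 + 67 + 57) / 11 = 39.8182
Step 2: Compute squared deviations from the mean:
  (29 - 39.8182)^2 = 117.0331
  (22 - 39.8182)^2 = 317.4876
  (75 - 39.8182)^2 = 1237.7603
  (34 - 39.8182)^2 = 33.8512
  (2 - 39.8182)^2 = 1430.2149
  (45 - 39.8182)^2 = 26.8512
  (69 - 39.8182)^2 = 851.5785
  (10 - 39.8182)^2 = 889.124
  (28 - 39.8182)^2 = 139.6694
  (67 - 39.8182)^2 = 738.8512
  (57 - 39.8182)^2 = 295.2149
Step 3: Sum of squared deviations = 6077.6364
Step 4: Sample variance = 6077.6364 / 10 = 607.7636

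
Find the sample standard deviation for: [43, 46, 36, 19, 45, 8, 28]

14.5078

Step 1: Compute the mean: 32.1429
Step 2: Sum of squared deviations from the mean: 1262.8571
Step 3: Sample variance = 1262.8571 / 6 = 210.4762
Step 4: Standard deviation = sqrt(210.4762) = 14.5078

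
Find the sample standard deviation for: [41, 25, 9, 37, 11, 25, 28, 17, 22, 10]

11.0378

Step 1: Compute the mean: 22.5
Step 2: Sum of squared deviations from the mean: 1096.5
Step 3: Sample variance = 1096.5 / 9 = 121.8333
Step 4: Standard deviation = sqrt(121.8333) = 11.0378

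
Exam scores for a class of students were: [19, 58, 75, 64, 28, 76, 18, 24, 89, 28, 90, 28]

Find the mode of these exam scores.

28

Step 1: Count the frequency of each value:
  18: appears 1 time(s)
  19: appears 1 time(s)
  24: appears 1 time(s)
  28: appears 3 time(s)
  58: appears 1 time(s)
  64: appears 1 time(s)
  75: appears 1 time(s)
  76: appears 1 time(s)
  89: appears 1 time(s)
  90: appears 1 time(s)
Step 2: The value 28 appears most frequently (3 times).
Step 3: Mode = 28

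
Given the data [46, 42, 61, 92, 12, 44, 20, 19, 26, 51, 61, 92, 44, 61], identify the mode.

61

Step 1: Count the frequency of each value:
  12: appears 1 time(s)
  19: appears 1 time(s)
  20: appears 1 time(s)
  26: appears 1 time(s)
  42: appears 1 time(s)
  44: appears 2 time(s)
  46: appears 1 time(s)
  51: appears 1 time(s)
  61: appears 3 time(s)
  92: appears 2 time(s)
Step 2: The value 61 appears most frequently (3 times).
Step 3: Mode = 61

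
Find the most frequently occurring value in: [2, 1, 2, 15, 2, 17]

2

Step 1: Count the frequency of each value:
  1: appears 1 time(s)
  2: appears 3 time(s)
  15: appears 1 time(s)
  17: appears 1 time(s)
Step 2: The value 2 appears most frequently (3 times).
Step 3: Mode = 2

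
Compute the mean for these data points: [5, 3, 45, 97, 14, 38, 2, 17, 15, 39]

27.5

Step 1: Sum all values: 5 + 3 + 45 + 97 + 14 + 38 + 2 + 17 + 15 + 39 = 275
Step 2: Count the number of values: n = 10
Step 3: Mean = sum / n = 275 / 10 = 27.5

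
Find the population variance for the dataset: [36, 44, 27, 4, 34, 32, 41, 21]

142.3594

Step 1: Compute the mean: (36 + 44 + 27 + 4 + 34 + 32 + 41 + 21) / 8 = 29.875
Step 2: Compute squared deviations from the mean:
  (36 - 29.875)^2 = 37.5156
  (44 - 29.875)^2 = 199.5156
  (27 - 29.875)^2 = 8.2656
  (4 - 29.875)^2 = 669.5156
  (34 - 29.875)^2 = 17.0156
  (32 - 29.875)^2 = 4.5156
  (41 - 29.875)^2 = 123.7656
  (21 - 29.875)^2 = 78.7656
Step 3: Sum of squared deviations = 1138.875
Step 4: Population variance = 1138.875 / 8 = 142.3594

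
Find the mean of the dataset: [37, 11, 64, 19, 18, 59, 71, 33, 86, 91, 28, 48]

47.0833

Step 1: Sum all values: 37 + 11 + 64 + 19 + 18 + 59 + 71 + 33 + 86 + 91 + 28 + 48 = 565
Step 2: Count the number of values: n = 12
Step 3: Mean = sum / n = 565 / 12 = 47.0833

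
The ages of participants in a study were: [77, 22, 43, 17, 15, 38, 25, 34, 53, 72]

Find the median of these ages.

36

Step 1: Sort the data in ascending order: [15, 17, 22, 25, 34, 38, 43, 53, 72, 77]
Step 2: The number of values is n = 10.
Step 3: Since n is even, the median is the average of positions 5 and 6:
  Median = (34 + 38) / 2 = 36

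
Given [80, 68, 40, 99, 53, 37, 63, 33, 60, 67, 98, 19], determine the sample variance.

624.9318

Step 1: Compute the mean: (80 + 68 + 40 + 99 + 53 + 37 + 63 + 33 + 60 + 67 + 98 + 19) / 12 = 59.75
Step 2: Compute squared deviations from the mean:
  (80 - 59.75)^2 = 410.0625
  (68 - 59.75)^2 = 68.0625
  (40 - 59.75)^2 = 390.0625
  (99 - 59.75)^2 = 1540.5625
  (53 - 59.75)^2 = 45.5625
  (37 - 59.75)^2 = 517.5625
  (63 - 59.75)^2 = 10.5625
  (33 - 59.75)^2 = 715.5625
  (60 - 59.75)^2 = 0.0625
  (67 - 59.75)^2 = 52.5625
  (98 - 59.75)^2 = 1463.0625
  (19 - 59.75)^2 = 1660.5625
Step 3: Sum of squared deviations = 6874.25
Step 4: Sample variance = 6874.25 / 11 = 624.9318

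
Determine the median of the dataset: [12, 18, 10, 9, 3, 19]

11

Step 1: Sort the data in ascending order: [3, 9, 10, 12, 18, 19]
Step 2: The number of values is n = 6.
Step 3: Since n is even, the median is the average of positions 3 and 4:
  Median = (10 + 12) / 2 = 11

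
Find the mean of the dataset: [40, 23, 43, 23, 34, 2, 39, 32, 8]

27.1111

Step 1: Sum all values: 40 + 23 + 43 + 23 + 34 + 2 + 39 + 32 + 8 = 244
Step 2: Count the number of values: n = 9
Step 3: Mean = sum / n = 244 / 9 = 27.1111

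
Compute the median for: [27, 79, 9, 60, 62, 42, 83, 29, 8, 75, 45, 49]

47

Step 1: Sort the data in ascending order: [8, 9, 27, 29, 42, 45, 49, 60, 62, 75, 79, 83]
Step 2: The number of values is n = 12.
Step 3: Since n is even, the median is the average of positions 6 and 7:
  Median = (45 + 49) / 2 = 47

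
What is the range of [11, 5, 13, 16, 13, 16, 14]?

11

Step 1: Identify the maximum value: max = 16
Step 2: Identify the minimum value: min = 5
Step 3: Range = max - min = 16 - 5 = 11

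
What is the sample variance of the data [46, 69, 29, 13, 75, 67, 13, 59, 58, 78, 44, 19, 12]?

623.6923

Step 1: Compute the mean: (46 + 69 + 29 + 13 + 75 + 67 + 13 + 59 + 58 + 78 + 44 + 19 + 12) / 13 = 44.7692
Step 2: Compute squared deviations from the mean:
  (46 - 44.7692)^2 = 1.5148
  (69 - 44.7692)^2 = 587.1302
  (29 - 44.7692)^2 = 248.6686
  (13 - 44.7692)^2 = 1009.284
  (75 - 44.7692)^2 = 913.8994
  (67 - 44.7692)^2 = 494.2071
  (13 - 44.7692)^2 = 1009.284
  (59 - 44.7692)^2 = 202.5148
  (58 - 44.7692)^2 = 175.0533
  (78 - 44.7692)^2 = 1104.284
  (44 - 44.7692)^2 = 0.5917
  (19 - 44.7692)^2 = 664.0533
  (12 - 44.7692)^2 = 1073.8225
Step 3: Sum of squared deviations = 7484.3077
Step 4: Sample variance = 7484.3077 / 12 = 623.6923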